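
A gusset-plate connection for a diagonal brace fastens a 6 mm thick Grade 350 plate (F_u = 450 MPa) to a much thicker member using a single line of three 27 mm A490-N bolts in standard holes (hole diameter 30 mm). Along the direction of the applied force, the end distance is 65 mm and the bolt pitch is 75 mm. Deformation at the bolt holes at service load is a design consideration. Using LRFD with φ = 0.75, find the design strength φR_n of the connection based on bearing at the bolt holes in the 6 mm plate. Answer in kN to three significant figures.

340 kN

Per bolt r_n = 1.2 l_c t F_u ≤ 2.4 d t F_u; upper limit = 2.4 × 27 × 6 × 450 / 1000 = 175 kN.
Edge bolt: l_c = 65 − 30/2 = 50 mm → 1.2 × 50 × 6 × 450 / 1000 = 162 → r_n = 162 kN.
Interior bolts: l_c = 75 − 30 = 45 mm → 1.2 × 45 × 6 × 450 / 1000 = 145.8 → r_n = 145.8 kN.
R_n = 1 × 162 + 2 × 145.8 = 453.6 kN.
Design strength φR_n = 0.75 × 453.6 = 340 kN.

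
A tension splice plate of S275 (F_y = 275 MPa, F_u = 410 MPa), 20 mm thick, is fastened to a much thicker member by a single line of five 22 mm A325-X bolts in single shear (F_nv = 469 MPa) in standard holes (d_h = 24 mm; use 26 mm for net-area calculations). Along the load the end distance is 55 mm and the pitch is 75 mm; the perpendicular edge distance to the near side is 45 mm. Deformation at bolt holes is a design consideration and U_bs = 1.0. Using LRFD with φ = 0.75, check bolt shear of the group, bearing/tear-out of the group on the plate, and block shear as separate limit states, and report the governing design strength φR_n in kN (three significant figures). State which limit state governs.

Bolt shear: A_b = π·22²/4 = 380.1 mm²; R_n = 469 × 380.1 × 5 × 1 / 1000 = 891.4 kN → 0.75 × 891.4 = 669 kN.
Bearing: edge l_c = 43, r_n = 423.1 kN; interior l_c = 51, r_n = 433 kN; R_n = 423.1 + 4·433 = 2155 kN → 1620 kN.
Block shear: A_gv = 7100, A_nv = 4760, A_nt = 640 mm²; R_n = min(0.6F_uA_nv, 0.6F_yA_gv) + U_bs·F_u·A_nt = 1433 kN → 1080 kN.
Bolt shear governs: 669 kN.

669 kN (bolt shear governs)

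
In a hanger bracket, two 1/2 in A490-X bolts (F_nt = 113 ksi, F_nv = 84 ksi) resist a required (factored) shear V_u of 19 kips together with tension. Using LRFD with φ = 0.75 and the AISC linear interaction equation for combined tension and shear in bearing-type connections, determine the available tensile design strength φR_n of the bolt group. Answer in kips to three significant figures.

17.7 kips

A_b = π·0.5²/4 = 0.1963 in²; f_rv = 19 / (2 × 0.1963) = 48.38 ksi.
F'_nt = 1.3 F_nt − (F_nt / φF_nv) f_rv = 1.3·113 − (113/(0.75·84))·48.38 = 60.12 ksi, capped at F_nt → F'_nt = 60.12 ksi.
R_n = F'_nt · A_b · n = 60.12 × 0.1963 × 2 = 23.61 kips.
Design strength φR_n = 0.75 × 23.61 = 17.7 kips.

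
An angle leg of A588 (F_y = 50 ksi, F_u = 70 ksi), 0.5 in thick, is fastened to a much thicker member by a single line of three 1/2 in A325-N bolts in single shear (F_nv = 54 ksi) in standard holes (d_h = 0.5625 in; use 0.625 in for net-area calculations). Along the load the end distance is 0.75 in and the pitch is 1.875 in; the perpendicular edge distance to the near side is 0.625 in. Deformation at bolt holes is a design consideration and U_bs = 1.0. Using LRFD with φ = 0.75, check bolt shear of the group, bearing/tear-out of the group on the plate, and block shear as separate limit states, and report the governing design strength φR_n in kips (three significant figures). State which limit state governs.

23.9 kips (bolt shear governs)

Bolt shear: A_b = π·0.5²/4 = 0.1963 in²; R_n = 54 × 0.1963 × 3 × 1 = 31.81 kips → 0.75 × 31.81 = 23.9 kips.
Bearing: edge l_c = 0.4688, r_n = 19.69 kips; interior l_c = 1.312, r_n = 42 kips; R_n = 19.69 + 2·42 = 103.7 kips → 77.8 kips.
Block shear: A_gv = 2.25, A_nv = 1.469, A_nt = 0.1562 in²; R_n = min(0.6F_uA_nv, 0.6F_yA_gv) + U_bs·F_u·A_nt = 72.62 kips → 54.5 kips.
Bolt shear governs: 23.9 kips.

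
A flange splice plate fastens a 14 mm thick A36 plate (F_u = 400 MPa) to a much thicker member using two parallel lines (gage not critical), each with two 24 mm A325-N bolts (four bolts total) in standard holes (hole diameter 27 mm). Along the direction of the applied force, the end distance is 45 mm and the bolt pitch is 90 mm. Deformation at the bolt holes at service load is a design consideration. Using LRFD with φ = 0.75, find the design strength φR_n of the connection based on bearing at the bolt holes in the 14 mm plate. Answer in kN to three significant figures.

801 kN

Per bolt r_n = 1.2 l_c t F_u ≤ 2.4 d t F_u; upper limit = 2.4 × 24 × 14 × 400 / 1000 = 322.6 kN.
Edge bolt: l_c = 45 − 27/2 = 31.5 mm → 1.2 × 31.5 × 14 × 400 / 1000 = 211.7 → r_n = 211.7 kN.
Interior bolts: l_c = 90 − 27 = 63 mm → 1.2 × 63 × 14 × 400 / 1000 = 423.4 → r_n = 322.6 kN.
R_n = 2 × 211.7 + 2 × 322.6 = 1068 kN.
Design strength φR_n = 0.75 × 1068 = 801 kN.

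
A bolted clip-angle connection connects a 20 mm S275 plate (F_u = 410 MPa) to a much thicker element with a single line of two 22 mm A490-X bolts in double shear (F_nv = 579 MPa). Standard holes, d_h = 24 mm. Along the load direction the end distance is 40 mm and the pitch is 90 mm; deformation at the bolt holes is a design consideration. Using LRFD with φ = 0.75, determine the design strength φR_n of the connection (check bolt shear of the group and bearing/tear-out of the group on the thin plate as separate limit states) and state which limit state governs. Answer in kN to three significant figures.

531 kN (bearing governs)

Bolt shear: A_b = π·22²/4 = 380.1 mm²; R_n = 579 × 380.1 × 2 × 2 / 1000 = 880.4 kN → 0.75 × 880.4 = 660 kN.
Bearing (1.2 l_c t F_u ≤ 2.4 d t F_u): upper limit = 2.4·22·20·410 / 1000 = 433 kN.
  Edge l_c = 40 − 24/2 = 28 → r_n = 275.5 kN; interior l_c = 90 − 24 = 66 → r_n = 433 kN.
  R_n,bearing = 1·275.5 + 1·433 = 708.5 kN → 0.75 × 708.5 = 531 kN.
Bearing governs: 531 kN.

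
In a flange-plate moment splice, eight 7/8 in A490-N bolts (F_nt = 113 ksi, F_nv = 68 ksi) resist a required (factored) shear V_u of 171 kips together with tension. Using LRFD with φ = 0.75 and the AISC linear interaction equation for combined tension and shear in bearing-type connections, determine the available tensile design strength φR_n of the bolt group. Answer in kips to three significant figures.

A_b = π·0.875²/4 = 0.6013 in²; f_rv = 171 / (8 × 0.6013) = 35.55 ksi.
F'_nt = 1.3 F_nt − (F_nt / φF_nv) f_rv = 1.3·113 − (113/(0.75·68))·35.55 = 68.14 ksi, capped at F_nt → F'_nt = 68.14 ksi.
R_n = F'_nt · A_b · n = 68.14 × 0.6013 × 8 = 327.8 kips.
Design strength φR_n = 0.75 × 327.8 = 246 kips.

246 kips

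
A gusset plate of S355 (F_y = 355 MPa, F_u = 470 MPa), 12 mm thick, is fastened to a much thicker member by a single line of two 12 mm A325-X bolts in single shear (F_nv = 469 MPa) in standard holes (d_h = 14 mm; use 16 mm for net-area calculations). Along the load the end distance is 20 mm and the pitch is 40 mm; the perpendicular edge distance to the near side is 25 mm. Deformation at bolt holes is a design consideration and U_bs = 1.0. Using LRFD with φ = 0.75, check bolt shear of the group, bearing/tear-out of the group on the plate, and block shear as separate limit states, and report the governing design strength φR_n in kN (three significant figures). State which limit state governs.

79.6 kN (bolt shear governs)

Bolt shear: A_b = π·12²/4 = 113.1 mm²; R_n = 469 × 113.1 × 2 × 1 / 1000 = 106.1 kN → 0.75 × 106.1 = 79.6 kN.
Bearing: edge l_c = 13, r_n = 87.98 kN; interior l_c = 26, r_n = 162.4 kN; R_n = 87.98 + 1·162.4 = 250.4 kN → 188 kN.
Block shear: A_gv = 720, A_nv = 432, A_nt = 204 mm²; R_n = min(0.6F_uA_nv, 0.6F_yA_gv) + U_bs·F_u·A_nt = 217.7 kN → 163 kN.
Bolt shear governs: 79.6 kN.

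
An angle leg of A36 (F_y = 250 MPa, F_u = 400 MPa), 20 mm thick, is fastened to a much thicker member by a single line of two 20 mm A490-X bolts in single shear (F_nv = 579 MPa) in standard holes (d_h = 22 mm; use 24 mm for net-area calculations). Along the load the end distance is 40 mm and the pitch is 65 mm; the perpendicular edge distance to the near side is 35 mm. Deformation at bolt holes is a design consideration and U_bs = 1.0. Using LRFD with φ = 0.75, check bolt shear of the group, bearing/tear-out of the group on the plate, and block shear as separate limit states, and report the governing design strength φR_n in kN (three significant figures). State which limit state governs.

Bolt shear: A_b = π·20²/4 = 314.2 mm²; R_n = 579 × 314.2 × 2 × 1 / 1000 = 363.8 kN → 0.75 × 363.8 = 273 kN.
Bearing: edge l_c = 29, r_n = 278.4 kN; interior l_c = 43, r_n = 384 kN; R_n = 278.4 + 1·384 = 662.4 kN → 497 kN.
Block shear: A_gv = 2100, A_nv = 1380, A_nt = 460 mm²; R_n = min(0.6F_uA_nv, 0.6F_yA_gv) + U_bs·F_u·A_nt = 499 kN → 374 kN.
Bolt shear governs: 273 kN.

273 kN (bolt shear governs)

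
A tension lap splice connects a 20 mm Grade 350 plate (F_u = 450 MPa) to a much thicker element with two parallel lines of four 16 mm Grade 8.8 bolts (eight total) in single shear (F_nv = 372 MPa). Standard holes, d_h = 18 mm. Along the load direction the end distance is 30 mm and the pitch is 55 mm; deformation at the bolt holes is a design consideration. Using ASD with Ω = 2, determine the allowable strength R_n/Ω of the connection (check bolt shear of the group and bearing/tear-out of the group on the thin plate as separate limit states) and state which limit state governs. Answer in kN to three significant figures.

Bolt shear: A_b = π·16²/4 = 201.1 mm²; R_n = 372 × 201.1 × 8 × 1 / 1000 = 598.4 kN → 598.4 / 2 = 299 kN.
Bearing (1.2 l_c t F_u ≤ 2.4 d t F_u): upper limit = 2.4·16·20·450 / 1000 = 345.6 kN.
  Edge l_c = 30 − 18/2 = 21 → r_n = 226.8 kN; interior l_c = 55 − 18 = 37 → r_n = 345.6 kN.
  R_n,bearing = 2·226.8 + 6·345.6 = 2527 kN → 2527 / 2 = 1260 kN.
Bolt shear governs: 299 kN.

299 kN (bolt shear governs)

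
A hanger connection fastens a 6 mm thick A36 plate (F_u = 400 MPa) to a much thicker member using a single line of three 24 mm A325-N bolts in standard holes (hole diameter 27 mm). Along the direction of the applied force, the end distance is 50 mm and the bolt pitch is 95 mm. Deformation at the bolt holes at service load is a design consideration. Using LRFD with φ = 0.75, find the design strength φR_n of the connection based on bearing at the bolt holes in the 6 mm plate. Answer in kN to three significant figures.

Per bolt r_n = 1.2 l_c t F_u ≤ 2.4 d t F_u; upper limit = 2.4 × 24 × 6 × 400 / 1000 = 138.2 kN.
Edge bolt: l_c = 50 − 27/2 = 36.5 mm → 1.2 × 36.5 × 6 × 400 / 1000 = 105.1 → r_n = 105.1 kN.
Interior bolts: l_c = 95 − 27 = 68 mm → 1.2 × 68 × 6 × 400 / 1000 = 195.8 → r_n = 138.2 kN.
R_n = 1 × 105.1 + 2 × 138.2 = 381.6 kN.
Design strength φR_n = 0.75 × 381.6 = 286 kN.

286 kN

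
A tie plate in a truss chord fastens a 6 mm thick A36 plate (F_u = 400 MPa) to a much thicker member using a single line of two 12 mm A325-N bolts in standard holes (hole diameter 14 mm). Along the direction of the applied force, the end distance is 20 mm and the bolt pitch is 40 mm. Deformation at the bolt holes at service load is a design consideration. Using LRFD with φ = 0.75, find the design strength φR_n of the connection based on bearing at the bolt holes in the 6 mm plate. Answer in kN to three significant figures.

Per bolt r_n = 1.2 l_c t F_u ≤ 2.4 d t F_u; upper limit = 2.4 × 12 × 6 × 400 / 1000 = 69.12 kN.
Edge bolt: l_c = 20 − 14/2 = 13 mm → 1.2 × 13 × 6 × 400 / 1000 = 37.44 → r_n = 37.44 kN.
Interior bolts: l_c = 40 − 14 = 26 mm → 1.2 × 26 × 6 × 400 / 1000 = 74.88 → r_n = 69.12 kN.
R_n = 1 × 37.44 + 1 × 69.12 = 106.6 kN.
Design strength φR_n = 0.75 × 106.6 = 79.9 kN.

79.9 kN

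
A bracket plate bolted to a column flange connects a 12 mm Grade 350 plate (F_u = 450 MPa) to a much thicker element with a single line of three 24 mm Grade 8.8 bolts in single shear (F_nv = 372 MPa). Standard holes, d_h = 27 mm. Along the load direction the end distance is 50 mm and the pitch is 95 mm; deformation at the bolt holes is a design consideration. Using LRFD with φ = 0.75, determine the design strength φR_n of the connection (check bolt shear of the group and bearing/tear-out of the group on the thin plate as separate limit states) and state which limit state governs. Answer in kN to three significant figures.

Bolt shear: A_b = π·24²/4 = 452.4 mm²; R_n = 372 × 452.4 × 3 × 1 / 1000 = 504.9 kN → 0.75 × 504.9 = 379 kN.
Bearing (1.2 l_c t F_u ≤ 2.4 d t F_u): upper limit = 2.4·24·12·450 / 1000 = 311 kN.
  Edge l_c = 50 − 27/2 = 36.5 → r_n = 236.5 kN; interior l_c = 95 − 27 = 68 → r_n = 311 kN.
  R_n,bearing = 1·236.5 + 2·311 = 858.6 kN → 0.75 × 858.6 = 644 kN.
Bolt shear governs: 379 kN.

379 kN (bolt shear governs)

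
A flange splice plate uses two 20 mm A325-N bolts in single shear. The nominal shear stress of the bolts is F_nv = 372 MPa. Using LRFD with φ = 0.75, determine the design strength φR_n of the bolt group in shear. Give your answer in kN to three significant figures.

175 kN

A_b = π × 20² / 4 = 314.2 mm².
R_n = F_nv · A_b · n · n_s = 372 × 314.2 × 2 × 1 / 1000 = 233.7 kN.
Design strength φR_n = 0.75 × 233.7 = 175 kN.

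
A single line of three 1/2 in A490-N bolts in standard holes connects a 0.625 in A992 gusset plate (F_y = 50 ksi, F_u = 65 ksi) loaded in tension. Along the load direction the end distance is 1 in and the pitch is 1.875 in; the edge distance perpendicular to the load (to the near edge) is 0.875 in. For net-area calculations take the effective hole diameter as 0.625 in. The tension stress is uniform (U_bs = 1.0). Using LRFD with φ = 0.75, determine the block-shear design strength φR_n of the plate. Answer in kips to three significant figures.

Shear plane L_v = 1 + 2·1.875 = 4.75 in; A_gv = 4.75 × 0.625 = 2.969 in².
A_nv = (4.75 − 2.5·0.625) × 0.625 = 1.992 in².
A_nt = (0.875 − 0.5·0.625) × 0.625 = 0.3516 in².
0.6 F_u A_nv = 77.7 kips; 0.6 F_y A_gv = 89.06 kips → shear rupture governs the shear term.
R_n = 77.7 + 1.0 × 65 × 0.3516 = 100.5 kips.
Design strength φR_n = 0.75 × 100.5 = 75.4 kips.

75.4 kips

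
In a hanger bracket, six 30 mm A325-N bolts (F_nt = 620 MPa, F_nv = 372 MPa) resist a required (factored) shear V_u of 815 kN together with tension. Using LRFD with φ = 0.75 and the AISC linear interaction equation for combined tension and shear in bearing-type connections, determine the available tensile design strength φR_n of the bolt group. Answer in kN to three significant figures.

1210 kN

A_b = π·30²/4 = 706.9 mm²; f_rv = 815 × 1000 / (6 × 706.9) = 192.2 MPa.
F'_nt = 1.3 F_nt − (F_nt / φF_nv) f_rv = 1.3·620 − (620/(0.75·372))·192.2 = 379 MPa, capped at F_nt → F'_nt = 379 MPa.
R_n = F'_nt · A_b · n = 379 × 706.9 × 6 / 1000 = 1607 kN.
Design strength φR_n = 0.75 × 1607 = 1210 kN.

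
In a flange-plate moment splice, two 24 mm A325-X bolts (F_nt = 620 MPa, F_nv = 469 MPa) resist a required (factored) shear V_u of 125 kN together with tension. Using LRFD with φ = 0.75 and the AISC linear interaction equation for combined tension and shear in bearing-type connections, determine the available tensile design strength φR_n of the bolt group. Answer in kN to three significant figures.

A_b = π·24²/4 = 452.4 mm²; f_rv = 125 × 1000 / (2 × 452.4) = 138.2 MPa.
F'_nt = 1.3 F_nt − (F_nt / φF_nv) f_rv = 1.3·620 − (620/(0.75·469))·138.2 = 562.5 MPa, capped at F_nt → F'_nt = 562.5 MPa.
R_n = F'_nt · A_b · n = 562.5 × 452.4 × 2 / 1000 = 508.9 kN.
Design strength φR_n = 0.75 × 508.9 = 382 kN.

382 kN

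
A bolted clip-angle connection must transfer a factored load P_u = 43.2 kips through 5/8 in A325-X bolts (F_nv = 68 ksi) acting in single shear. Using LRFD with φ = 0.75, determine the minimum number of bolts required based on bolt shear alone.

3 bolts

A_b = π·0.625²/4 = 0.3068 in².
Per-bolt design strength φR_n = 0.75 × 68 × 0.3068 × 1 = 15.65 kips.
n ≥ 43.2 / 15.65 = 2.761 → use 3 bolts.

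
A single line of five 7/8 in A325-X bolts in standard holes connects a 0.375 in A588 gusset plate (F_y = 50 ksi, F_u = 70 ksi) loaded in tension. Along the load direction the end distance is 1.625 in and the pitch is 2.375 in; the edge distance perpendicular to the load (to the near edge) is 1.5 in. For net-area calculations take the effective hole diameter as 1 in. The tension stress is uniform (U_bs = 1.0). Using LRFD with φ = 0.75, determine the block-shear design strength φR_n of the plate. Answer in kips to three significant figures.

97.9 kips

Shear plane L_v = 1.625 + 4·2.375 = 11.12 in; A_gv = 11.12 × 0.375 = 4.172 in².
A_nv = (11.12 − 4.5·1) × 0.375 = 2.484 in².
A_nt = (1.5 − 0.5·1) × 0.375 = 0.375 in².
0.6 F_u A_nv = 104.3 kips; 0.6 F_y A_gv = 125.2 kips → shear rupture governs the shear term.
R_n = 104.3 + 1.0 × 70 × 0.375 = 130.6 kips.
Design strength φR_n = 0.75 × 130.6 = 97.9 kips.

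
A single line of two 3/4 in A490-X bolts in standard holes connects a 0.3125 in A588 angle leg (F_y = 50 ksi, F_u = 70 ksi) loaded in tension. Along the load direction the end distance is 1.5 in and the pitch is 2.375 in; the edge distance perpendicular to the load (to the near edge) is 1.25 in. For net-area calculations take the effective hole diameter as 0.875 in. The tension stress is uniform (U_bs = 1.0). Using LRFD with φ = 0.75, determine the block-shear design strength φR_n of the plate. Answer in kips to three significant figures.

Shear plane L_v = 1.5 + 1·2.375 = 3.875 in; A_gv = 3.875 × 0.3125 = 1.211 in².
A_nv = (3.875 − 1.5·0.875) × 0.3125 = 0.8008 in².
A_nt = (1.25 − 0.5·0.875) × 0.3125 = 0.2539 in².
0.6 F_u A_nv = 33.63 kips; 0.6 F_y A_gv = 36.33 kips → shear rupture governs the shear term.
R_n = 33.63 + 1.0 × 70 × 0.2539 = 51.41 kips.
Design strength φR_n = 0.75 × 51.41 = 38.6 kips.

38.6 kips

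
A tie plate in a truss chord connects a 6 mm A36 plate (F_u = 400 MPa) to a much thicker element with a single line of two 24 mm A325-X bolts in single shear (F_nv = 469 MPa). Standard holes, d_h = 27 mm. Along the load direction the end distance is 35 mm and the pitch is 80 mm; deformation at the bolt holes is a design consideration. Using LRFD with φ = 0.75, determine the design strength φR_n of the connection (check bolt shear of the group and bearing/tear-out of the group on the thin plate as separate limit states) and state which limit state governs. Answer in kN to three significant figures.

Bolt shear: A_b = π·24²/4 = 452.4 mm²; R_n = 469 × 452.4 × 2 × 1 / 1000 = 424.3 kN → 0.75 × 424.3 = 318 kN.
Bearing (1.2 l_c t F_u ≤ 2.4 d t F_u): upper limit = 2.4·24·6·400 / 1000 = 138.2 kN.
  Edge l_c = 35 − 27/2 = 21.5 → r_n = 61.92 kN; interior l_c = 80 − 27 = 53 → r_n = 138.2 kN.
  R_n,bearing = 1·61.92 + 1·138.2 = 200.2 kN → 0.75 × 200.2 = 150 kN.
Bearing governs: 150 kN.

150 kN (bearing governs)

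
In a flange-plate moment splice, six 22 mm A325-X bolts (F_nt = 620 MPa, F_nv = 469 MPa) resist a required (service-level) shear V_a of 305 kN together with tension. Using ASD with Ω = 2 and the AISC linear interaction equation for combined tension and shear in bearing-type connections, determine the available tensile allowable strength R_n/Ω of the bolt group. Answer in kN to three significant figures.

A_b = π·22²/4 = 380.1 mm²; f_rv = 305 × 1000 / (6 × 380.1) = 133.7 MPa.
F'_nt = 1.3 F_nt − (Ω F_nt / F_nv) f_rv = 1.3·620 − (2·620/469)·133.7 = 452.4 MPa, capped at F_nt → F'_nt = 452.4 MPa.
R_n = F'_nt · A_b · n = 452.4 × 380.1 × 6 / 1000 = 1032 kN.
Allowable strength R_n/Ω = 1032 / 2 = 516 kN.

516 kN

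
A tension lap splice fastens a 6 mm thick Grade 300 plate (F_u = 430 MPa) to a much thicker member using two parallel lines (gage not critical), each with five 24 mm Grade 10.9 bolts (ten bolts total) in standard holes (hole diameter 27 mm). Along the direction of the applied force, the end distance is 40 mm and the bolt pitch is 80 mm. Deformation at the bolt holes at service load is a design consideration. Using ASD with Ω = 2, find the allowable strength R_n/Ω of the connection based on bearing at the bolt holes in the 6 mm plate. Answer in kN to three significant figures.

Per bolt r_n = 1.2 l_c t F_u ≤ 2.4 d t F_u; upper limit = 2.4 × 24 × 6 × 430 / 1000 = 148.6 kN.
Edge bolt: l_c = 40 − 27/2 = 26.5 mm → 1.2 × 26.5 × 6 × 430 / 1000 = 82.04 → r_n = 82.04 kN.
Interior bolts: l_c = 80 − 27 = 53 mm → 1.2 × 53 × 6 × 430 / 1000 = 164.1 → r_n = 148.6 kN.
R_n = 2 × 82.04 + 8 × 148.6 = 1353 kN.
Allowable strength R_n/Ω = 1353 / 2 = 676 kN.

676 kN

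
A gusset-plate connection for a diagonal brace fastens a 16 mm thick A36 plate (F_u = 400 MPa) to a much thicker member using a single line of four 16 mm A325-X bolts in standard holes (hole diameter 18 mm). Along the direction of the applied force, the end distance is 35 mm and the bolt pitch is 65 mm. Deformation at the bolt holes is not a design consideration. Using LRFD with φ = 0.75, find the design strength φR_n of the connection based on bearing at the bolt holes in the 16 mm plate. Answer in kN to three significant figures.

Per bolt r_n = 1.5 l_c t F_u ≤ 3.0 d t F_u; upper limit = 3.0 × 16 × 16 × 400 / 1000 = 307.2 kN.
Edge bolt: l_c = 35 − 18/2 = 26 mm → 1.5 × 26 × 16 × 400 / 1000 = 249.6 → r_n = 249.6 kN.
Interior bolts: l_c = 65 − 18 = 47 mm → 1.5 × 47 × 16 × 400 / 1000 = 451.2 → r_n = 307.2 kN.
R_n = 1 × 249.6 + 3 × 307.2 = 1171 kN.
Design strength φR_n = 0.75 × 1171 = 878 kN.

878 kN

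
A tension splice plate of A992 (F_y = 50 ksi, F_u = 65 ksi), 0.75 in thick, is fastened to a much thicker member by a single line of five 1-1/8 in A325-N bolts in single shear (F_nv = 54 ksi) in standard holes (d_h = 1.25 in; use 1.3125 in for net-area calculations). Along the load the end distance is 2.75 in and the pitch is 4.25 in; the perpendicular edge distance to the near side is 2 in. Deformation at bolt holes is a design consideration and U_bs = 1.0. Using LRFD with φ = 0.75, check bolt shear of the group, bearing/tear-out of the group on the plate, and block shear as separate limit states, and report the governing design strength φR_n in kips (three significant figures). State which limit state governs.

201 kips (bolt shear governs)

Bolt shear: A_b = π·1.125²/4 = 0.994 in²; R_n = 54 × 0.994 × 5 × 1 = 268.4 kips → 0.75 × 268.4 = 201 kips.
Bearing: edge l_c = 2.125, r_n = 124.3 kips; interior l_c = 3, r_n = 131.6 kips; R_n = 124.3 + 4·131.6 = 650.8 kips → 488 kips.
Block shear: A_gv = 14.81, A_nv = 10.38, A_nt = 1.008 in²; R_n = min(0.6F_uA_nv, 0.6F_yA_gv) + U_bs·F_u·A_nt = 470.4 kips → 353 kips.
Bolt shear governs: 201 kips.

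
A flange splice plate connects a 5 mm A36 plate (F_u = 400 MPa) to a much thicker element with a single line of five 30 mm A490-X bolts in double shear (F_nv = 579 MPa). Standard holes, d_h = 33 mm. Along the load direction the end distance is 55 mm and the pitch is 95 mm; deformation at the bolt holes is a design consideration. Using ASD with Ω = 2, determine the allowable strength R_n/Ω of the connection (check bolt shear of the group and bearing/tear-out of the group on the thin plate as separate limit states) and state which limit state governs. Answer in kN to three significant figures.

Bolt shear: A_b = π·30²/4 = 706.9 mm²; R_n = 579 × 706.9 × 5 × 2 / 1000 = 4093 kN → 4093 / 2 = 2050 kN.
Bearing (1.2 l_c t F_u ≤ 2.4 d t F_u): upper limit = 2.4·30·5·400 / 1000 = 144 kN.
  Edge l_c = 55 − 33/2 = 38.5 → r_n = 92.4 kN; interior l_c = 95 − 33 = 62 → r_n = 144 kN.
  R_n,bearing = 1·92.4 + 4·144 = 668.4 kN → 668.4 / 2 = 334 kN.
Bearing governs: 334 kN.

334 kN (bearing governs)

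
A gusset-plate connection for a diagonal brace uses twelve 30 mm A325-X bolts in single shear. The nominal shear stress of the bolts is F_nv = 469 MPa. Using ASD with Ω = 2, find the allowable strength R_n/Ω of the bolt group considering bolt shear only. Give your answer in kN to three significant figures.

1990 kN

A_b = π × 30² / 4 = 706.9 mm².
R_n = F_nv · A_b · n · n_s = 469 × 706.9 × 12 × 1 / 1000 = 3978 kN.
Allowable strength R_n/Ω = 3978 / 2 = 1990 kN.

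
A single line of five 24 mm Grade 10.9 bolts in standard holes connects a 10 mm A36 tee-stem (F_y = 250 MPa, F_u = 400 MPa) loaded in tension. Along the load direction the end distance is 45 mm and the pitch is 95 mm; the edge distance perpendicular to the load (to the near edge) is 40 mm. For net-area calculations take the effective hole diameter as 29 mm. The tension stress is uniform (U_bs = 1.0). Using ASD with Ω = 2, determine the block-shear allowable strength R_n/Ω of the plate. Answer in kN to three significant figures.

Shear plane L_v = 45 + 4·95 = 425 mm; A_gv = 425 × 10 = 4250 mm².
A_nv = (425 − 4.5·29) × 10 = 2945 mm².
A_nt = (40 − 0.5·29) × 10 = 255 mm².
0.6 F_u A_nv = 706.8 kN; 0.6 F_y A_gv = 637.5 kN → shear yielding governs the shear term.
R_n = 637.5 + 1.0 × 400 × 255 / 1000 = 739.5 kN.
Allowable strength R_n/Ω = 739.5 / 2 = 370 kN.

370 kN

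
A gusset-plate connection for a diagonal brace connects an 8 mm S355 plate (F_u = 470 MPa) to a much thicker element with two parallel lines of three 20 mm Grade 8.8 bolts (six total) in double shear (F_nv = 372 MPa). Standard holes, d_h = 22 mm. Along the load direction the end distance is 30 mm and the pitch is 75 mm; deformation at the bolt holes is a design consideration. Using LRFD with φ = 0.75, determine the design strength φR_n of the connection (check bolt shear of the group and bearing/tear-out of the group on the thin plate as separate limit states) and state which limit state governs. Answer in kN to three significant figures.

670 kN (bearing governs)

Bolt shear: A_b = π·20²/4 = 314.2 mm²; R_n = 372 × 314.2 × 6 × 2 / 1000 = 1402 kN → 0.75 × 1402 = 1050 kN.
Bearing (1.2 l_c t F_u ≤ 2.4 d t F_u): upper limit = 2.4·20·8·470 / 1000 = 180.5 kN.
  Edge l_c = 30 − 22/2 = 19 → r_n = 85.73 kN; interior l_c = 75 − 22 = 53 → r_n = 180.5 kN.
  R_n,bearing = 2·85.73 + 4·180.5 = 893.4 kN → 0.75 × 893.4 = 670 kN.
Bearing governs: 670 kN.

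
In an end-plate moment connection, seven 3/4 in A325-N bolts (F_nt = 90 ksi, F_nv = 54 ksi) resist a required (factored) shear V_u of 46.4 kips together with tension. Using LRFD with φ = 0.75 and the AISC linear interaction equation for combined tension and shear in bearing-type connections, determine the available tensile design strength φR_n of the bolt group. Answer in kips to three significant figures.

A_b = π·0.75²/4 = 0.4418 in²; f_rv = 46.4 / (7 × 0.4418) = 15 ksi.
F'_nt = 1.3 F_nt − (F_nt / φF_nv) f_rv = 1.3·90 − (90/(0.75·54))·15 = 83.66 ksi, capped at F_nt → F'_nt = 83.66 ksi.
R_n = F'_nt · A_b · n = 83.66 × 0.4418 × 7 = 258.7 kips.
Design strength φR_n = 0.75 × 258.7 = 194 kips.

194 kips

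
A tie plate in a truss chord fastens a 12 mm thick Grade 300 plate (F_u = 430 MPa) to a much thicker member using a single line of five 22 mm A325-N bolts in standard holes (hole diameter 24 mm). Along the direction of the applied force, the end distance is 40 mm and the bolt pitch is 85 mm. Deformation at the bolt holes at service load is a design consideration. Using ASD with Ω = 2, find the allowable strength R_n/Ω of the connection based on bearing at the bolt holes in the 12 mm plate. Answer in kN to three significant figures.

632 kN

Per bolt r_n = 1.2 l_c t F_u ≤ 2.4 d t F_u; upper limit = 2.4 × 22 × 12 × 430 / 1000 = 272.4 kN.
Edge bolt: l_c = 40 − 24/2 = 28 mm → 1.2 × 28 × 12 × 430 / 1000 = 173.4 → r_n = 173.4 kN.
Interior bolts: l_c = 85 − 24 = 61 mm → 1.2 × 61 × 12 × 430 / 1000 = 377.7 → r_n = 272.4 kN.
R_n = 1 × 173.4 + 4 × 272.4 = 1263 kN.
Allowable strength R_n/Ω = 1263 / 2 = 632 kN.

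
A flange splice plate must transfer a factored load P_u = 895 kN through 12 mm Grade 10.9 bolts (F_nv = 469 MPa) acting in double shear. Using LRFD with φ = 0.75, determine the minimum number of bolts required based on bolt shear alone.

A_b = π·12²/4 = 113.1 mm².
Per-bolt design strength φR_n = 0.75 × 469 × 113.1 × 2 / 1000 = 79.56 kN.
n ≥ 895 / 79.56 = 11.25 → use 12 bolts.

12 bolts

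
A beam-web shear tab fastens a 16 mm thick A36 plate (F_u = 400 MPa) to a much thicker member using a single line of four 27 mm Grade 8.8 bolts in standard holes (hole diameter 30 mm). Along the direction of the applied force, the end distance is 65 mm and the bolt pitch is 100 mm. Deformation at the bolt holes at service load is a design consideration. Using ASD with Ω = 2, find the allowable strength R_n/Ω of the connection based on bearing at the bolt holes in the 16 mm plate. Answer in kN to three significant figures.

814 kN

Per bolt r_n = 1.2 l_c t F_u ≤ 2.4 d t F_u; upper limit = 2.4 × 27 × 16 × 400 / 1000 = 414.7 kN.
Edge bolt: l_c = 65 − 30/2 = 50 mm → 1.2 × 50 × 16 × 400 / 1000 = 384 → r_n = 384 kN.
Interior bolts: l_c = 100 − 30 = 70 mm → 1.2 × 70 × 16 × 400 / 1000 = 537.6 → r_n = 414.7 kN.
R_n = 1 × 384 + 3 × 414.7 = 1628 kN.
Allowable strength R_n/Ω = 1628 / 2 = 814 kN.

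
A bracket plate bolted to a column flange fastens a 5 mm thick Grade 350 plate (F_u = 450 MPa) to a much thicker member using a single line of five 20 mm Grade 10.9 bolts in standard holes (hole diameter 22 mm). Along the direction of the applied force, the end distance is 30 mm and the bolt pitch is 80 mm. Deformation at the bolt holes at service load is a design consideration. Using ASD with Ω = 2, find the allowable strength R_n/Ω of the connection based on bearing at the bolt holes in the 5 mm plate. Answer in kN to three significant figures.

Per bolt r_n = 1.2 l_c t F_u ≤ 2.4 d t F_u; upper limit = 2.4 × 20 × 5 × 450 / 1000 = 108 kN.
Edge bolt: l_c = 30 − 22/2 = 19 mm → 1.2 × 19 × 5 × 450 / 1000 = 51.3 → r_n = 51.3 kN.
Interior bolts: l_c = 80 − 22 = 58 mm → 1.2 × 58 × 5 × 450 / 1000 = 156.6 → r_n = 108 kN.
R_n = 1 × 51.3 + 4 × 108 = 483.3 kN.
Allowable strength R_n/Ω = 483.3 / 2 = 242 kN.

242 kN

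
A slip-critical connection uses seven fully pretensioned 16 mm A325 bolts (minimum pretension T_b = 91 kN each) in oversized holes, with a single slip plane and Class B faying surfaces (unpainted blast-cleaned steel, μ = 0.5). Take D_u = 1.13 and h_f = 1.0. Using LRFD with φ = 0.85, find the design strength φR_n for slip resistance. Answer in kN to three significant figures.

306 kN

R_n = μ · D_u · h_f · T_b · n_s · n_b = 0.5 × 1.13 × 1.0 × 91 × 1 × 7 = 359.9 kN.
Design strength φR_n = 0.85 × 359.9 = 306 kN.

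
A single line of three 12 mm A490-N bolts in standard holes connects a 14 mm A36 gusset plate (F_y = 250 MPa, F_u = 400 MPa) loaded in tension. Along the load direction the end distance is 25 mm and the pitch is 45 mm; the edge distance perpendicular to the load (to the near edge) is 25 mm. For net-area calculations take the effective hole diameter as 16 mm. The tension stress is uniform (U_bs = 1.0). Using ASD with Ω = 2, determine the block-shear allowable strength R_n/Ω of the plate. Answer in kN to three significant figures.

Shear plane L_v = 25 + 2·45 = 115 mm; A_gv = 115 × 14 = 1610 mm².
A_nv = (115 − 2.5·16) × 14 = 1050 mm².
A_nt = (25 − 0.5·16) × 14 = 238 mm².
0.6 F_u A_nv = 252 kN; 0.6 F_y A_gv = 241.5 kN → shear yielding governs the shear term.
R_n = 241.5 + 1.0 × 400 × 238 / 1000 = 336.7 kN.
Allowable strength R_n/Ω = 336.7 / 2 = 168 kN.

168 kN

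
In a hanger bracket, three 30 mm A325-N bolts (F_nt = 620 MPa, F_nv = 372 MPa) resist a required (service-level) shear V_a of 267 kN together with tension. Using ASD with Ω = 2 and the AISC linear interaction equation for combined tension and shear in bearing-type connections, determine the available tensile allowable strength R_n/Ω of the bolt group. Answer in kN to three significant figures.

A_b = π·30²/4 = 706.9 mm²; f_rv = 267 × 1000 / (3 × 706.9) = 125.9 MPa.
F'_nt = 1.3 F_nt − (Ω F_nt / F_nv) f_rv = 1.3·620 − (2·620/372)·125.9 = 386.3 MPa, capped at F_nt → F'_nt = 386.3 MPa.
R_n = F'_nt · A_b · n = 386.3 × 706.9 × 3 / 1000 = 819.2 kN.
Allowable strength R_n/Ω = 819.2 / 2 = 410 kN.

410 kN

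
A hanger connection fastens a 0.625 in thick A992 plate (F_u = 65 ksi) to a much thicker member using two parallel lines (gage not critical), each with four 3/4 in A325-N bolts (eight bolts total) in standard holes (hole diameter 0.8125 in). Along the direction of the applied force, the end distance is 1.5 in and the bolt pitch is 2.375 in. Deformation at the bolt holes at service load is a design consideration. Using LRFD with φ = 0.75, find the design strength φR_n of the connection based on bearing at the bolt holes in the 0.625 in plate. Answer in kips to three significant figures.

Per bolt r_n = 1.2 l_c t F_u ≤ 2.4 d t F_u; upper limit = 2.4 × 0.75 × 0.625 × 65 = 73.12 kips.
Edge bolt: l_c = 1.5 − 0.8125/2 = 1.094 in → 1.2 × 1.094 × 0.625 × 65 = 53.32 → r_n = 53.32 kips.
Interior bolts: l_c = 2.375 − 0.8125 = 1.562 in → 1.2 × 1.562 × 0.625 × 65 = 76.17 → r_n = 73.12 kips.
R_n = 2 × 53.32 + 6 × 73.12 = 545.4 kips.
Design strength φR_n = 0.75 × 545.4 = 409 kips.

409 kips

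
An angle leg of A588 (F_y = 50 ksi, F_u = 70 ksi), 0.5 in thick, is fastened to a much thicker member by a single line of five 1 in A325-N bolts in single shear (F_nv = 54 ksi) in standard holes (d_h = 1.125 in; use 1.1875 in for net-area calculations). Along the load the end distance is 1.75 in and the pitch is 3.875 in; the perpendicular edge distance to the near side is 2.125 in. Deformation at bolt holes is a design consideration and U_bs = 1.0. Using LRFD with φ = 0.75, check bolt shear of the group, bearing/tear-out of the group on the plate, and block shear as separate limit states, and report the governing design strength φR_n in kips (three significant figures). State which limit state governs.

Bolt shear: A_b = π·1²/4 = 0.7854 in²; R_n = 54 × 0.7854 × 5 × 1 = 212.1 kips → 0.75 × 212.1 = 159 kips.
Bearing: edge l_c = 1.188, r_n = 49.88 kips; interior l_c = 2.75, r_n = 84 kips; R_n = 49.88 + 4·84 = 385.9 kips → 289 kips.
Block shear: A_gv = 8.625, A_nv = 5.953, A_nt = 0.7656 in²; R_n = min(0.6F_uA_nv, 0.6F_yA_gv) + U_bs·F_u·A_nt = 303.6 kips → 228 kips.
Bolt shear governs: 159 kips.

159 kips (bolt shear governs)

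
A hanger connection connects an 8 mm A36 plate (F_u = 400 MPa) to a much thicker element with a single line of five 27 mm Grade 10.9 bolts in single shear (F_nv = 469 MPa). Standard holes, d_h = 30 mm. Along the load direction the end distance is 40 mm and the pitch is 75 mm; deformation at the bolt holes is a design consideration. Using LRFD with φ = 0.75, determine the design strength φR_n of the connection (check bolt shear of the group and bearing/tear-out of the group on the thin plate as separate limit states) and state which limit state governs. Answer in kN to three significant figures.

590 kN (bearing governs)

Bolt shear: A_b = π·27²/4 = 572.6 mm²; R_n = 469 × 572.6 × 5 × 1 / 1000 = 1343 kN → 0.75 × 1343 = 1010 kN.
Bearing (1.2 l_c t F_u ≤ 2.4 d t F_u): upper limit = 2.4·27·8·400 / 1000 = 207.4 kN.
  Edge l_c = 40 − 30/2 = 25 → r_n = 96 kN; interior l_c = 75 − 30 = 45 → r_n = 172.8 kN.
  R_n,bearing = 1·96 + 4·172.8 = 787.2 kN → 0.75 × 787.2 = 590 kN.
Bearing governs: 590 kN.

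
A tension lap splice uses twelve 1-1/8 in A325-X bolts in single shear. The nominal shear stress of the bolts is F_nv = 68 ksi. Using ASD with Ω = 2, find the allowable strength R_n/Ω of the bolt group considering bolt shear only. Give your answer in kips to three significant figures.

A_b = π × 1.125² / 4 = 0.994 in².
R_n = F_nv · A_b · n · n_s = 68 × 0.994 × 12 × 1 = 811.1 kips.
Allowable strength R_n/Ω = 811.1 / 2 = 406 kips.

406 kips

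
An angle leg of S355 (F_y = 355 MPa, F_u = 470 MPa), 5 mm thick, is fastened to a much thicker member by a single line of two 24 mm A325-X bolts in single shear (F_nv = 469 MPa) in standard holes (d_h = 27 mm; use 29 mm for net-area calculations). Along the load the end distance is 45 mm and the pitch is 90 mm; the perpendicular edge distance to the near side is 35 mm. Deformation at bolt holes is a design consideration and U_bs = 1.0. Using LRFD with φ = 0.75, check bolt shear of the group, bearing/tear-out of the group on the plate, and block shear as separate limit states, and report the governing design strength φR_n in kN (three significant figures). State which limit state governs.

Bolt shear: A_b = π·24²/4 = 452.4 mm²; R_n = 469 × 452.4 × 2 × 1 / 1000 = 424.3 kN → 0.75 × 424.3 = 318 kN.
Bearing: edge l_c = 31.5, r_n = 88.83 kN; interior l_c = 63, r_n = 135.4 kN; R_n = 88.83 + 1·135.4 = 224.2 kN → 168 kN.
Block shear: A_gv = 675, A_nv = 457.5, A_nt = 102.5 mm²; R_n = min(0.6F_uA_nv, 0.6F_yA_gv) + U_bs·F_u·A_nt = 177.2 kN → 133 kN.
Block shear governs: 133 kN.

133 kN (block shear governs)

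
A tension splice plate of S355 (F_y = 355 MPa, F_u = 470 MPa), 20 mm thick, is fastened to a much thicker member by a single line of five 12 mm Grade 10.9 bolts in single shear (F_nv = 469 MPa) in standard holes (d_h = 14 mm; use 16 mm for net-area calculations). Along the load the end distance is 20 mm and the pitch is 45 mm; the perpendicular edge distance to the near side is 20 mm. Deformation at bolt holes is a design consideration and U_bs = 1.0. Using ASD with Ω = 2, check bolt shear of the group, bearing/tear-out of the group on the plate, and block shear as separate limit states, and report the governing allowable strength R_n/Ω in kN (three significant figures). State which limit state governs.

Bolt shear: A_b = π·12²/4 = 113.1 mm²; R_n = 469 × 113.1 × 5 × 1 / 1000 = 265.2 kN → 265.2 / 2 = 133 kN.
Bearing: edge l_c = 13, r_n = 146.6 kN; interior l_c = 31, r_n = 270.7 kN; R_n = 146.6 + 4·270.7 = 1230 kN → 615 kN.
Block shear: A_gv = 4000, A_nv = 2560, A_nt = 240 mm²; R_n = min(0.6F_uA_nv, 0.6F_yA_gv) + U_bs·F_u·A_nt = 834.7 kN → 417 kN.
Bolt shear governs: 133 kN.

133 kN (bolt shear governs)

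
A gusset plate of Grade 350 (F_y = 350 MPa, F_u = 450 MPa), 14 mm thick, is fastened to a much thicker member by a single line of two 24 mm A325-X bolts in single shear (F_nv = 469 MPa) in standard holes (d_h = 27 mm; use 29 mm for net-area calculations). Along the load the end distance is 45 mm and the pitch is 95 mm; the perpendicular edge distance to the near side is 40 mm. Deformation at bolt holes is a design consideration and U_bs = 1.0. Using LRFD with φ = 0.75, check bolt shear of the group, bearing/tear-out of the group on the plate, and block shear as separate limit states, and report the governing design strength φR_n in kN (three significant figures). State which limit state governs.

318 kN (bolt shear governs)

Bolt shear: A_b = π·24²/4 = 452.4 mm²; R_n = 469 × 452.4 × 2 × 1 / 1000 = 424.3 kN → 0.75 × 424.3 = 318 kN.
Bearing: edge l_c = 31.5, r_n = 238.1 kN; interior l_c = 68, r_n = 362.9 kN; R_n = 238.1 + 1·362.9 = 601 kN → 451 kN.
Block shear: A_gv = 1960, A_nv = 1351, A_nt = 357 mm²; R_n = min(0.6F_uA_nv, 0.6F_yA_gv) + U_bs·F_u·A_nt = 525.4 kN → 394 kN.
Bolt shear governs: 318 kN.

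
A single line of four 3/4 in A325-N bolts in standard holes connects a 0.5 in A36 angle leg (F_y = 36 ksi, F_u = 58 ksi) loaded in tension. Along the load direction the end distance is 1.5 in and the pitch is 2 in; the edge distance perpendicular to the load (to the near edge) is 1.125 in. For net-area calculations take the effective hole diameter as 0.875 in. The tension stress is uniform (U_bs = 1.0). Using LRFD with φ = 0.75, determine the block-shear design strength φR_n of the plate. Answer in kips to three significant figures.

Shear plane L_v = 1.5 + 3·2 = 7.5 in; A_gv = 7.5 × 0.5 = 3.75 in².
A_nv = (7.5 − 3.5·0.875) × 0.5 = 2.219 in².
A_nt = (1.125 − 0.5·0.875) × 0.5 = 0.3438 in².
0.6 F_u A_nv = 77.21 kips; 0.6 F_y A_gv = 81 kips → shear rupture governs the shear term.
R_n = 77.21 + 1.0 × 58 × 0.3438 = 97.15 kips.
Design strength φR_n = 0.75 × 97.15 = 72.9 kips.

72.9 kips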